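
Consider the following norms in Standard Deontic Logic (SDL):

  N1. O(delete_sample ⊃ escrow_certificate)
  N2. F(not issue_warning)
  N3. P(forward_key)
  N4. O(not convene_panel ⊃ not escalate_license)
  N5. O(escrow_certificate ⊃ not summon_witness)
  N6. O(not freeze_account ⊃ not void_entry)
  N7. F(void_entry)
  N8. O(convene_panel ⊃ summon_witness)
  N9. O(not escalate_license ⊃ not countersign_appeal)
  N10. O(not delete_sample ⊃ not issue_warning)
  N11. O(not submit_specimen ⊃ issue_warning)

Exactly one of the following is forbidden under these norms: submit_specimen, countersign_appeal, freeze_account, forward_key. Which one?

Premise 2 is F(not issue_warning), i.e. O(issue_warning).
The contrapositive of premise 10 (O(not delete_sample ⊃ not issue_warning)) is O(issue_warning ⊃ delete_sample), and O(issue_warning) is already established, so O(delete_sample).
From O(delete_sample) and premise 1, O(delete_sample ⊃ escrow_certificate), we obtain O(escrow_certificate).
Premise 5 is O(escrow_certificate ⊃ not summon_witness); since O(escrow_certificate), deontic closure gives O(not summon_witness).
Premise 8 is O(convene_panel ⊃ summon_witness); contrapositively O(not summon_witness ⊃ not convene_panel). Since O(not summon_witness) holds, K gives O(not convene_panel).
From O(not convene_panel) and premise 4, O(not convene_panel ⊃ not escalate_license), we obtain O(not escalate_license).
With premise 9, O(not escalate_license ⊃ not countersign_appeal), the K-axiom yields O(not countersign_appeal).
So O(not countersign_appeal) holds, i.e. countersign_appeal is forbidden. None of the other listed options is forbidden under the premises.

countersign_appeal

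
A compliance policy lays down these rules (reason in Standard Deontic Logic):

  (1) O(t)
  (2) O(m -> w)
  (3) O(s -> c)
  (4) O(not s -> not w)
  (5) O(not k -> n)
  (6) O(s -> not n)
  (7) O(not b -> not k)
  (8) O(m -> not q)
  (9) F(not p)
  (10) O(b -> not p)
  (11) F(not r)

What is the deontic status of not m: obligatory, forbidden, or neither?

Obligatory

F(not p) at premise 9 means O(p).
The contrapositive of premise 10 (O(b -> not p)) is O(p -> not b), and O(p) is already established, so O(not b).
With premise 7, O(not b -> not k), the K-axiom yields O(not k).
Applying K to premise 5 (O(not k -> n)) and O(not k) yields O(n).
The contrapositive of premise 6 (O(s -> not n)) is O(n -> not s), and O(n) is already established, so O(not s).
Applying K to premise 4 (O(not s -> not w)) and O(not s) yields O(not w).
Premise 2 is O(m -> w); contrapositively O(not w -> not m). Since O(not w) holds, K gives O(not m).
Premises 1, 3, 8, 11 do not contribute to this derivation.
Hence not m is obligatory.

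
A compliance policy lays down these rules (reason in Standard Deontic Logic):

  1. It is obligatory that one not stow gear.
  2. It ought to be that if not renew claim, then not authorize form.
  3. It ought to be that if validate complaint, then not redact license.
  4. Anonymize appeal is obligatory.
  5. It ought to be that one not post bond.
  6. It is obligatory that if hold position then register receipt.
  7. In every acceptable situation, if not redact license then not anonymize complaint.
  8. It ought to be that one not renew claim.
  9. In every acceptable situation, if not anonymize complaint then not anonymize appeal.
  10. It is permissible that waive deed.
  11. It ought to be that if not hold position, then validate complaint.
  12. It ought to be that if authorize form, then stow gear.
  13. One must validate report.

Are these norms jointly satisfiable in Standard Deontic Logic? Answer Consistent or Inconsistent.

Premise 12 is O(authorize_form → stow_gear), but O(authorize_form) is not derivable from the premises, so it does not yield O(stow_gear).
So O(stow_gear) is not derivable, and the apparent clash with O(¬stow_gear) does not arise.
A world satisfying every obligation exists (e.g. anonymize_appeal=true, anonymize_complaint=true, authorize_form=false, hold_position=true, post_bond=false, redact_license=true, register_receipt=true, renew_claim=false, stow_gear=false, validate_complaint=false, validate_report=true, waive_deed=false); no atom is both obligatory and forbidden, so the set is consistent.

Consistent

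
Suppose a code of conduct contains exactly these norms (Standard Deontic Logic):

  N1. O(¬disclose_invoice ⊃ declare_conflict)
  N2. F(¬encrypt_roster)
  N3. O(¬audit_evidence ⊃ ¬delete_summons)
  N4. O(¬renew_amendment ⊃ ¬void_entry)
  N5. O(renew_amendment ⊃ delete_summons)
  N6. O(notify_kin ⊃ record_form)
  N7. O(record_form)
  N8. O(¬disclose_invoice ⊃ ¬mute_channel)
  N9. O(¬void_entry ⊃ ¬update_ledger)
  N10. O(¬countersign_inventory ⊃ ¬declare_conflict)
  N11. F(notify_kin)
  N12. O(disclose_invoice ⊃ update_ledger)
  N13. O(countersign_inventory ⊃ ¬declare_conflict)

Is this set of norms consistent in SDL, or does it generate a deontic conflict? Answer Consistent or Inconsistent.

Premise 6 is O(notify_kin ⊃ record_form); even if O(record_form) held, inferring O(notify_kin) would be affirming the consequent — invalid.
So O(notify_kin) is not derivable, and the apparent clash with O(¬notify_kin) does not arise.
A world satisfying every obligation exists (e.g. audit_evidence=true, countersign_inventory=false, declare_conflict=false, delete_summons=true, disclose_invoice=true, encrypt_roster=true, mute_channel=false, notify_kin=false, record_form=true, renew_amendment=true, update_ledger=true, void_entry=true); no atom is both obligatory and forbidden, so the set is consistent.

Consistent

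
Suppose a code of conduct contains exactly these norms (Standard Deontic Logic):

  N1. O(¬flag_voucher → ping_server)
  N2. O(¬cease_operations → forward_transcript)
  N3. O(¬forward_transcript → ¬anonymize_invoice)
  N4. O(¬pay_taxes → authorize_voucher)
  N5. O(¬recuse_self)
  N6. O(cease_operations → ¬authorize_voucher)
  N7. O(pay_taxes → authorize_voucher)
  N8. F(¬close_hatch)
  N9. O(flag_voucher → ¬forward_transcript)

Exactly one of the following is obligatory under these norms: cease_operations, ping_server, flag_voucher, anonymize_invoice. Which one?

By case analysis on pay_taxes: premise 7 gives O(pay_taxes → authorize_voucher) and premise 4 gives O(¬pay_taxes → authorize_voucher), so O(authorize_voucher) either way.
Premise 6, O(cease_operations → ¬authorize_voucher), contraposes to O(authorize_voucher → ¬cease_operations); with O(authorize_voucher) we get O(¬cease_operations).
From O(¬cease_operations) and premise 2, O(¬cease_operations → forward_transcript), we obtain O(forward_transcript).
Premise 9 is O(flag_voucher → ¬forward_transcript); contrapositively O(forward_transcript → ¬flag_voucher). Since O(forward_transcript) holds, K gives O(¬flag_voucher).
Applying K to premise 1 (O(¬flag_voucher → ping_server)) and O(¬flag_voucher) yields O(ping_server).
So O(ping_server) holds — ping_server is obligatory. None of the other listed options is made obligatory by any chain of premises.

ping_server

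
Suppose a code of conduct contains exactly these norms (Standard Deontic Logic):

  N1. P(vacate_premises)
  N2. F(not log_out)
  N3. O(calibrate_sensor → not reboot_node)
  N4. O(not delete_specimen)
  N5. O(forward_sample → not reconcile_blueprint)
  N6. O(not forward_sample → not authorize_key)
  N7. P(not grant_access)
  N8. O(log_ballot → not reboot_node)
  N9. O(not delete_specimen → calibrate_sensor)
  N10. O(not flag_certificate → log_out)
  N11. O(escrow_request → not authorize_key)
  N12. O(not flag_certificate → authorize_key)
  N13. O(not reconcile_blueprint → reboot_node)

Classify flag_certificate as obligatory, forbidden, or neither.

Premise 4 gives O(not delete_specimen).
Premise 9 is O(not delete_specimen → calibrate_sensor); since O(not delete_specimen), deontic closure gives O(calibrate_sensor).
Applying K to premise 3 (O(calibrate_sensor → not reboot_node)) and O(calibrate_sensor) yields O(not reboot_node).
Premise 13, O(not reconcile_blueprint → reboot_node), contraposes to O(not reboot_node → reconcile_blueprint); with O(not reboot_node) we get O(reconcile_blueprint).
Premise 5, O(forward_sample → not reconcile_blueprint), contraposes to O(reconcile_blueprint → not forward_sample); with O(reconcile_blueprint) we get O(not forward_sample).
Applying K to premise 6 (O(not forward_sample → not authorize_key)) and O(not forward_sample) yields O(not authorize_key).
Premise 12, O(not flag_certificate → authorize_key), contraposes to O(not authorize_key → flag_certificate); with O(not authorize_key) we get O(flag_certificate).
Premises 1, 2, 7, 8, 10, 11 do not contribute to this derivation.
Hence flag_certificate is obligatory.

Obligatory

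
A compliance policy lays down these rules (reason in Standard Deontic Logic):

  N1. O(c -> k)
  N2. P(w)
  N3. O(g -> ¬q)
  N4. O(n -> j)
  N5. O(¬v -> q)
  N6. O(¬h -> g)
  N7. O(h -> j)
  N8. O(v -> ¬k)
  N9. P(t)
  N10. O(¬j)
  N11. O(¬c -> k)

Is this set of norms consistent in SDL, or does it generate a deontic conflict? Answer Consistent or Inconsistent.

Premises 1 and 11 cover both cases: O(c -> k) and O(¬c -> k). Since c ∨ ¬c is a tautology, O(k) follows.
The contrapositive of premise 8 (O(v -> ¬k)) is O(k -> ¬v), and O(k) is already established, so O(¬v).
Applying K to premise 5 (O(¬v -> q)) and O(¬v) yields O(q).
Premise 3, O(g -> ¬q), contraposes to O(q -> ¬g); with O(q) we get O(¬g).
Premise 6 is O(¬h -> g); contrapositively O(¬g -> h). Since O(¬g) holds, K gives O(h).
With premise 7, O(h -> j), the K-axiom yields O(j).
Yet premise 10 states O(¬j).
We now have both O(j) and O(¬j) — j is simultaneously obligatory and forbidden, violating the D-axiom.

Inconsistent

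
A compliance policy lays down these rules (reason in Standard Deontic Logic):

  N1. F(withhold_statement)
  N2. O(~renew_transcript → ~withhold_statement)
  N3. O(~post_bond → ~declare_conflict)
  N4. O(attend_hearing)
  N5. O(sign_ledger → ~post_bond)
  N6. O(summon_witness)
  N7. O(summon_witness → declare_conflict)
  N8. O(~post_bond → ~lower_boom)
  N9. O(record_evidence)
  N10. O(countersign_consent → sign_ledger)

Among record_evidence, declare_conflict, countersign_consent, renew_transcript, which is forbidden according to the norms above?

Premise 6 states O(summon_witness) outright.
Premise 7 is O(summon_witness → declare_conflict); since O(summon_witness), deontic closure gives O(declare_conflict).
Premise 3, O(~post_bond → ~declare_conflict), contraposes to O(declare_conflict → post_bond); with O(declare_conflict) we get O(post_bond).
The contrapositive of premise 5 (O(sign_ledger → ~post_bond)) is O(post_bond → ~sign_ledger), and O(post_bond) is already established, so O(~sign_ledger).
Premise 10, O(countersign_consent → sign_ledger), contraposes to O(~sign_ledger → ~countersign_consent); with O(~sign_ledger) we get O(~countersign_consent).
So O(~countersign_consent) holds, i.e. countersign_consent is forbidden. None of the other listed options is forbidden under the premises.

countersign_consent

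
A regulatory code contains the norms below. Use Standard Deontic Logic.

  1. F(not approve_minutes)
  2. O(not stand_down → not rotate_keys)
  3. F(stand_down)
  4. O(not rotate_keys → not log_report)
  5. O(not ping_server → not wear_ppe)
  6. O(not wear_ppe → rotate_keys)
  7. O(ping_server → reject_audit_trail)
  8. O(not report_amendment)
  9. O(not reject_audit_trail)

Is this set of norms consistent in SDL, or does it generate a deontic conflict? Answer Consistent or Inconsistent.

Inconsistent

Premise 9 states O(not reject_audit_trail) outright.
Premise 7, O(ping_server → reject_audit_trail), contraposes to O(not reject_audit_trail → not ping_server); with O(not reject_audit_trail) we get O(not ping_server).
With premise 5, O(not ping_server → not wear_ppe), the K-axiom yields O(not wear_ppe).
Premise 6 is O(not wear_ppe → rotate_keys); since O(not wear_ppe), deontic closure gives O(rotate_keys).
Premise 2, O(not stand_down → not rotate_keys), contraposes to O(rotate_keys → stand_down); with O(rotate_keys) we get O(stand_down).
But premise 3, F(stand_down), means O(not stand_down).
We now have both O(stand_down) and O(not stand_down) — stand_down is simultaneously obligatory and forbidden, violating the D-axiom.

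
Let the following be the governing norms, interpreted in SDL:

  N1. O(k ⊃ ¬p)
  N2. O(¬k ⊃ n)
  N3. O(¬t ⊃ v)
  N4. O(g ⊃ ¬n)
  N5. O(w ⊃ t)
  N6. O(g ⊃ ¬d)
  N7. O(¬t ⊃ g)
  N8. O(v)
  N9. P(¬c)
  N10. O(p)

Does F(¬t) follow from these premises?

Yes

Premise 10 states O(p) outright.
The contrapositive of premise 1 (O(k ⊃ ¬p)) is O(p ⊃ ¬k), and O(p) is already established, so O(¬k).
From O(¬k) and premise 2, O(¬k ⊃ n), we obtain O(n).
The contrapositive of premise 4 (O(g ⊃ ¬n)) is O(n ⊃ ¬g), and O(n) is already established, so O(¬g).
The contrapositive of premise 7 (O(¬t ⊃ g)) is O(¬g ⊃ t), and O(¬g) is already established, so O(t).
Premises 3, 5, 6, 8, 9 do not contribute to this derivation.
So O(t) holds, i.e. F(¬t). The claim follows.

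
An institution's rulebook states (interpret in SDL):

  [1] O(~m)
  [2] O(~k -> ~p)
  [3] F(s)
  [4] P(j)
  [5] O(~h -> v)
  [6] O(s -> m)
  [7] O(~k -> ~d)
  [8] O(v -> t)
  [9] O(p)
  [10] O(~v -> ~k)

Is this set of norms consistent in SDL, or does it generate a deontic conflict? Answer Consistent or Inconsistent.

Consistent

Premise 6 is O(s -> m), but O(s) is not derivable from the premises, so it does not yield O(m).
So O(m) is not derivable, and the apparent clash with O(~m) does not arise.
A world satisfying every obligation exists (e.g. d=false, h=false, j=false, k=true, m=false, p=true, s=false, t=true, v=true); no atom is both obligatory and forbidden, so the set is consistent.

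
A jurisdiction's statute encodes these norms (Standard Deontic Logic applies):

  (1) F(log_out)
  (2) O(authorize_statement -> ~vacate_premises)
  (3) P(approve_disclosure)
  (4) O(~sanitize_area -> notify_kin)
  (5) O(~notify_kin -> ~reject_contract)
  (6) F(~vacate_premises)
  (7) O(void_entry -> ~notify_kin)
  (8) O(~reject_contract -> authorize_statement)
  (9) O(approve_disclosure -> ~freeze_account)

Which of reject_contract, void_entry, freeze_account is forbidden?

void_entry

F(~vacate_premises) at premise 6 means O(vacate_premises).
Premise 2 is O(authorize_statement -> ~vacate_premises); contrapositively O(vacate_premises -> ~authorize_statement). Since O(vacate_premises) holds, K gives O(~authorize_statement).
Premise 8, O(~reject_contract -> authorize_statement), contraposes to O(~authorize_statement -> reject_contract); with O(~authorize_statement) we get O(reject_contract).
Premise 5 is O(~notify_kin -> ~reject_contract); contrapositively O(reject_contract -> notify_kin). Since O(reject_contract) holds, K gives O(notify_kin).
The contrapositive of premise 7 (O(void_entry -> ~notify_kin)) is O(notify_kin -> ~void_entry), and O(notify_kin) is already established, so O(~void_entry).
So O(~void_entry) holds, i.e. void_entry is forbidden. None of the other listed options is forbidden under the premises.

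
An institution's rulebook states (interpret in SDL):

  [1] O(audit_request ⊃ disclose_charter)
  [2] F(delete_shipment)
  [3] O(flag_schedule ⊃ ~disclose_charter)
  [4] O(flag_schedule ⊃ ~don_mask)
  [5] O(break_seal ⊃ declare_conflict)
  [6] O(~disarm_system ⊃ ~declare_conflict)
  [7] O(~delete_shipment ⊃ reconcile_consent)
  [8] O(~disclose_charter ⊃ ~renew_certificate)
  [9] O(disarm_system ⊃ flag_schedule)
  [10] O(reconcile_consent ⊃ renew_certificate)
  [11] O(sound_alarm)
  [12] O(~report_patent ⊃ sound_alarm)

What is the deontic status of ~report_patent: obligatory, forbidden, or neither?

Neither

Premise 12 is O(~report_patent ⊃ sound_alarm); even if O(sound_alarm) held, inferring O(~report_patent) would be affirming the consequent — invalid.
No premise or chain of K-axiom applications forces O(~report_patent), and none forces O(report_patent). So ~report_patent is neither obligatory nor forbidden under these norms.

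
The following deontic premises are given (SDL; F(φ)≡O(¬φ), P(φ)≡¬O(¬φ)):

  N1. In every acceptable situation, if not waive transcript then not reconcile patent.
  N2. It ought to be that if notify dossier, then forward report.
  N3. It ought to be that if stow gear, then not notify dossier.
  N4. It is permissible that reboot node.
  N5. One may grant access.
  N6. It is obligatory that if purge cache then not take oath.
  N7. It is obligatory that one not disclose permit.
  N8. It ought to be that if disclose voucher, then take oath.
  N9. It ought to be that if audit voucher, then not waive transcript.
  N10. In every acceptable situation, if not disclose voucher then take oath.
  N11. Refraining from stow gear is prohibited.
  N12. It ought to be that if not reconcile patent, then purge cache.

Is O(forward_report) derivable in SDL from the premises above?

No

Premise 2 is O(notify_dossier → forward_report), but O(notify_dossier) is not derivable from the premises, so it does not yield O(forward_report).
No other premise forces O(forward_report). An ideal world satisfying every premise can still have forward_report false, so O(forward_report) is not derivable.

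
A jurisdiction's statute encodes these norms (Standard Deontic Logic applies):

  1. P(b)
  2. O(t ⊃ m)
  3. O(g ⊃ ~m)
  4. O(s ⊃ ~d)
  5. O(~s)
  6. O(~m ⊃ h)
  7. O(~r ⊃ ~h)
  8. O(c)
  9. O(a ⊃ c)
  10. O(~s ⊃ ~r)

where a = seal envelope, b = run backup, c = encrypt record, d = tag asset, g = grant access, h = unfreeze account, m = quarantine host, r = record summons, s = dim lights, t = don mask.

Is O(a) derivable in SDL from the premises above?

No

Premise 9 is O(a ⊃ c); even if O(c) held, inferring O(a) would be affirming the consequent — invalid.
No other premise forces O(a). An ideal world satisfying every premise can still have a false, so O(a) is not derivable.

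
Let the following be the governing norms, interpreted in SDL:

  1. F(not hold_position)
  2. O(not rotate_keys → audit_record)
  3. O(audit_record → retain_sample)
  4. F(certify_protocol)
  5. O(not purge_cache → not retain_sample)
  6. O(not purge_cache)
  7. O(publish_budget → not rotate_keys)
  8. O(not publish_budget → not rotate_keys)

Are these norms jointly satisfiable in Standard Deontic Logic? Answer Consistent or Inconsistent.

Premises 7 and 8 are O(publish_budget → not rotate_keys) and O(not publish_budget → not rotate_keys); every ideal world satisfies publish_budget or not publish_budget, so in either case not rotate_keys holds — hence O(not rotate_keys).
Premise 2 is O(not rotate_keys → audit_record); since O(not rotate_keys), deontic closure gives O(audit_record).
Applying K to premise 3 (O(audit_record → retain_sample)) and O(audit_record) yields O(retain_sample).
The contrapositive of premise 5 (O(not purge_cache → not retain_sample)) is O(retain_sample → purge_cache), and O(retain_sample) is already established, so O(purge_cache).
Yet premise 6 states O(not purge_cache).
We now have both O(purge_cache) and O(not purge_cache) — purge_cache is simultaneously obligatory and forbidden, violating the D-axiom.

Inconsistent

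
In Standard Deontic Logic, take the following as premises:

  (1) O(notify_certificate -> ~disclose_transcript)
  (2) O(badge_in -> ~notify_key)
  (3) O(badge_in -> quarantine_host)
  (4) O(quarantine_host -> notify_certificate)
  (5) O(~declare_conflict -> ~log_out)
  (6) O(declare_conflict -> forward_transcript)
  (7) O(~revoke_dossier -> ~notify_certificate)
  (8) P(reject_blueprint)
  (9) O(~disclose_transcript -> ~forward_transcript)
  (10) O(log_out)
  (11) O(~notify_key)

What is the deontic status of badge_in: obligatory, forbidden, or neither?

From premise 10 we have O(log_out).
Premise 5, O(~declare_conflict -> ~log_out), contraposes to O(log_out -> declare_conflict); with O(log_out) we get O(declare_conflict).
From O(declare_conflict) and premise 6, O(declare_conflict -> forward_transcript), we obtain O(forward_transcript).
The contrapositive of premise 9 (O(~disclose_transcript -> ~forward_transcript)) is O(forward_transcript -> disclose_transcript), and O(forward_transcript) is already established, so O(disclose_transcript).
Premise 1 is O(notify_certificate -> ~disclose_transcript); contrapositively O(disclose_transcript -> ~notify_certificate). Since O(disclose_transcript) holds, K gives O(~notify_certificate).
The contrapositive of premise 4 (O(quarantine_host -> notify_certificate)) is O(~notify_certificate -> ~quarantine_host), and O(~notify_certificate) is already established, so O(~quarantine_host).
The contrapositive of premise 3 (O(badge_in -> quarantine_host)) is O(~quarantine_host -> ~badge_in), and O(~quarantine_host) is already established, so O(~badge_in).
Premises 2, 7, 8, 11 do not contribute to this derivation.
Thus O(~badge_in), which is F(badge_in): badge_in is forbidden.

Forbidden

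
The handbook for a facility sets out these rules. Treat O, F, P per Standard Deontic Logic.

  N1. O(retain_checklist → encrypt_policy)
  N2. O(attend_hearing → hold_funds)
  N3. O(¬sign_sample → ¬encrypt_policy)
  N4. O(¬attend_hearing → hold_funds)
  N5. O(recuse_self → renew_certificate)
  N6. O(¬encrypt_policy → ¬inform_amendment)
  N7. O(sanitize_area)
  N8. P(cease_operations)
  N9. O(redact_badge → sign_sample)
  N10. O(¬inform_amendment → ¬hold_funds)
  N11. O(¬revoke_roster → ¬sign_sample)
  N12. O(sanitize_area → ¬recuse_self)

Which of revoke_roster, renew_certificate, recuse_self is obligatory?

By case analysis on ¬attend_hearing: premise 4 gives O(¬attend_hearing → hold_funds) and premise 2 gives O(attend_hearing → hold_funds), so O(hold_funds) either way.
Premise 10 is O(¬inform_amendment → ¬hold_funds); contrapositively O(hold_funds → inform_amendment). Since O(hold_funds) holds, K gives O(inform_amendment).
Premise 6, O(¬encrypt_policy → ¬inform_amendment), contraposes to O(inform_amendment → encrypt_policy); with O(inform_amendment) we get O(encrypt_policy).
Premise 3 is O(¬sign_sample → ¬encrypt_policy); contrapositively O(encrypt_policy → sign_sample). Since O(encrypt_policy) holds, K gives O(sign_sample).
The contrapositive of premise 11 (O(¬revoke_roster → ¬sign_sample)) is O(sign_sample → revoke_roster), and O(sign_sample) is already established, so O(revoke_roster).
So O(revoke_roster) holds — revoke_roster is obligatory. None of the other listed options is made obligatory by any chain of premises.

revoke_roster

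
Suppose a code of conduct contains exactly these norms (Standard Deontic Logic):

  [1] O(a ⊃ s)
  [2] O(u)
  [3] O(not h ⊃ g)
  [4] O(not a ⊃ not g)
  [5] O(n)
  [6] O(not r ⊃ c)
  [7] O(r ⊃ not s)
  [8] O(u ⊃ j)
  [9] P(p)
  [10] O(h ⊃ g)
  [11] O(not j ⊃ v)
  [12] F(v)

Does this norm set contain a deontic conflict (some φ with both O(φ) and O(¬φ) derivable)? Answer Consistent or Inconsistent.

Premise 11 is O(not j ⊃ v), but O(not j) is not derivable from the premises, so it does not yield O(v).
So O(v) is not derivable, and the apparent clash with O(not v) does not arise.
A world satisfying every obligation exists (e.g. a=true, c=true, g=true, h=false, j=true, n=true, p=false, r=false, s=true, u=true, v=false); no atom is both obligatory and forbidden, so the set is consistent.

Consistent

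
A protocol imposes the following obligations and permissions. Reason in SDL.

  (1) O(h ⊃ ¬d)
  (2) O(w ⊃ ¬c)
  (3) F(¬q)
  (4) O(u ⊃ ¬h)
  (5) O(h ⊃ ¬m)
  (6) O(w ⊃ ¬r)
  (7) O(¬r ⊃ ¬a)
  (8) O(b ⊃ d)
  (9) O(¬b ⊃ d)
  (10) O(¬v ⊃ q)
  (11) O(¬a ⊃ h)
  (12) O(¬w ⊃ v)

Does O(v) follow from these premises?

Yes

Premises 9 and 8 cover both cases: O(¬b ⊃ d) and O(b ⊃ d). Since ¬b ∨ b is a tautology, O(d) follows.
Premise 1, O(h ⊃ ¬d), contraposes to O(d ⊃ ¬h); with O(d) we get O(¬h).
Premise 11 is O(¬a ⊃ h); contrapositively O(¬h ⊃ a). Since O(¬h) holds, K gives O(a).
Premise 7, O(¬r ⊃ ¬a), contraposes to O(a ⊃ r); with O(a) we get O(r).
Premise 6, O(w ⊃ ¬r), contraposes to O(r ⊃ ¬w); with O(r) we get O(¬w).
With premise 12, O(¬w ⊃ v), the K-axiom yields O(v).
Premises 2, 3, 4, 5, 10 do not contribute to this derivation.
So O(v) follows.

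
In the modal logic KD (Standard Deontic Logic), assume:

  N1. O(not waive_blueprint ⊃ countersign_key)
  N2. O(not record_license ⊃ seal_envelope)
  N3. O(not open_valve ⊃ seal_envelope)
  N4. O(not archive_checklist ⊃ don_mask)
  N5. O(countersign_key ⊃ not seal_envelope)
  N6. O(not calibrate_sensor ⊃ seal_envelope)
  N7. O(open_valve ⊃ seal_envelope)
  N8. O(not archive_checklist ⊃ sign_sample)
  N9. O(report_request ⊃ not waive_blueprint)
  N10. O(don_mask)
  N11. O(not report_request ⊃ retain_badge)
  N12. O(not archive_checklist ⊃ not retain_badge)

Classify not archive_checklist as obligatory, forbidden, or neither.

Premises 3 and 7 are O(not open_valve ⊃ seal_envelope) and O(open_valve ⊃ seal_envelope); every ideal world satisfies not open_valve or open_valve, so in either case seal_envelope holds — hence O(seal_envelope).
Premise 5 is O(countersign_key ⊃ not seal_envelope); contrapositively O(seal_envelope ⊃ not countersign_key). Since O(seal_envelope) holds, K gives O(not countersign_key).
Premise 1 is O(not waive_blueprint ⊃ countersign_key); contrapositively O(not countersign_key ⊃ waive_blueprint). Since O(not countersign_key) holds, K gives O(waive_blueprint).
The contrapositive of premise 9 (O(report_request ⊃ not waive_blueprint)) is O(waive_blueprint ⊃ not report_request), and O(waive_blueprint) is already established, so O(not report_request).
From O(not report_request) and premise 11, O(not report_request ⊃ retain_badge), we obtain O(retain_badge).
The contrapositive of premise 12 (O(not archive_checklist ⊃ not retain_badge)) is O(retain_badge ⊃ archive_checklist), and O(retain_badge) is already established, so O(archive_checklist).
Premises 2, 4, 6, 8, 10 do not contribute to this derivation.
Thus O(archive_checklist), which is F(not archive_checklist): not archive_checklist is forbidden.

Forbidden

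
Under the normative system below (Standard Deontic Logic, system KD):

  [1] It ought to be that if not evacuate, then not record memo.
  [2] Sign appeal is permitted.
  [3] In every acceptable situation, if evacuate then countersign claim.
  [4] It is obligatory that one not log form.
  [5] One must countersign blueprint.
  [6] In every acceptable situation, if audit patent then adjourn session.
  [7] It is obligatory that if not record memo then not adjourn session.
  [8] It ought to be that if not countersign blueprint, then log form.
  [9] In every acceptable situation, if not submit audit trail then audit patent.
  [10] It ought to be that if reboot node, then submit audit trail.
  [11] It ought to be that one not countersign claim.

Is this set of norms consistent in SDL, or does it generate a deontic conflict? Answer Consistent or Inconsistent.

Premise 8 is O(¬countersign_blueprint → log_form), but O(¬countersign_blueprint) is not derivable from the premises, so it does not yield O(log_form).
So O(log_form) is not derivable, and the apparent clash with O(¬log_form) does not arise.
A world satisfying every obligation exists (e.g. adjourn_session=false, audit_patent=false, countersign_blueprint=true, countersign_claim=false, evacuate=false, log_form=false, reboot_node=false, record_memo=false, sign_appeal=false, submit_audit_trail=true); no atom is both obligatory and forbidden, so the set is consistent.

Consistent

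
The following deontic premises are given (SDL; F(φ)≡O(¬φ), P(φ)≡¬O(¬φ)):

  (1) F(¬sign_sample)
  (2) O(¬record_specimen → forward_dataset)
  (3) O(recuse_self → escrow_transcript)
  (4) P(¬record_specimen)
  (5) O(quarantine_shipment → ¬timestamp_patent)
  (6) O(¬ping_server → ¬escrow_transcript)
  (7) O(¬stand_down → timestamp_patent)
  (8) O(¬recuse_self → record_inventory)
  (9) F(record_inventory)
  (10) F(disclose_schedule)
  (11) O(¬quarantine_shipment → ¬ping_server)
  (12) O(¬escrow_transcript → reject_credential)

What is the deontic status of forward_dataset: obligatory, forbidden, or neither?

Premise 2 is O(¬record_specimen → forward_dataset), but O(¬record_specimen) is not derivable from the premises (the permission P(¬record_specimen) asserts only ¬O(record_specimen), not O(¬record_specimen)), so it does not yield O(forward_dataset).
No premise or chain of K-axiom applications forces O(forward_dataset), and none forces O(¬forward_dataset). So forward_dataset is neither obligatory nor forbidden under these norms.

Neither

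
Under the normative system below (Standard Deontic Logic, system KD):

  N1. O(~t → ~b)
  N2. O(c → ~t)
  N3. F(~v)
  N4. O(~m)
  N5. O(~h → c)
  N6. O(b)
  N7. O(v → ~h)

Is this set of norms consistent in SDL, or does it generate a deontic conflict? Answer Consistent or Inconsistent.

Inconsistent

From premise 6 we have O(b).
Premise 1, O(~t → ~b), contraposes to O(b → t); with O(b) we get O(t).
The contrapositive of premise 2 (O(c → ~t)) is O(t → ~c), and O(t) is already established, so O(~c).
Premise 5 is O(~h → c); contrapositively O(~c → h). Since O(~c) holds, K gives O(h).
The contrapositive of premise 7 (O(v → ~h)) is O(h → ~v), and O(h) is already established, so O(~v).
But premise 3, F(~v), means O(v).
We now have both O(~v) and O(v) — v is simultaneously obligatory and forbidden, violating the D-axiom.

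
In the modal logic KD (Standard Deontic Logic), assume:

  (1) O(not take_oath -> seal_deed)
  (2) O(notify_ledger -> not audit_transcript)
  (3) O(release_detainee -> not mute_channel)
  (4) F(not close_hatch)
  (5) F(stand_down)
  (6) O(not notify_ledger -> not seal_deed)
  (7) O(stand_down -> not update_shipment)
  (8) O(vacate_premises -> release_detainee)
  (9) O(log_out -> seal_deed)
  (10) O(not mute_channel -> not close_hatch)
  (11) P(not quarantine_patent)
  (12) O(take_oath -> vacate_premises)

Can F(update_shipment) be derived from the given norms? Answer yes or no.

Premise 7 is O(stand_down -> not update_shipment), but O(stand_down) is not derivable from the premises, so it does not yield O(not update_shipment).
No other premise forces O(not update_shipment). An ideal world satisfying every premise can still have update_shipment true, so F(update_shipment) is not derivable.

No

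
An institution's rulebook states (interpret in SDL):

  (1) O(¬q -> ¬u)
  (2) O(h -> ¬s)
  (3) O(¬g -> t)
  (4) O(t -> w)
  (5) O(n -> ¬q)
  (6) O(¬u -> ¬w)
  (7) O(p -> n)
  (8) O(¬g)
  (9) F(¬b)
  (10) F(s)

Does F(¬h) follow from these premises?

No

Premise 2 is O(h -> ¬s); even if O(¬s) held, inferring O(h) would be affirming the consequent — invalid.
No other premise forces O(h). An ideal world satisfying every premise can still have ¬h true, so F(¬h) is not derivable.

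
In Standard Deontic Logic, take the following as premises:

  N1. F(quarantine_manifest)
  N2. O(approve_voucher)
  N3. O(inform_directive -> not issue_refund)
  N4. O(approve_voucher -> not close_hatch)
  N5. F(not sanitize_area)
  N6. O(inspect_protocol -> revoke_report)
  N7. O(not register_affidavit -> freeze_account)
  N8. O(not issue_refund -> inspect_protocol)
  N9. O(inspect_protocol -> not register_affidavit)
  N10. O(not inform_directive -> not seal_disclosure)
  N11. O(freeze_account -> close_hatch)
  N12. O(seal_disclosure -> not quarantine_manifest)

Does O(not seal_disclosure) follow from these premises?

Yes

From premise 2 we have O(approve_voucher).
Applying K to premise 4 (O(approve_voucher -> not close_hatch)) and O(approve_voucher) yields O(not close_hatch).
Premise 11 is O(freeze_account -> close_hatch); contrapositively O(not close_hatch -> not freeze_account). Since O(not close_hatch) holds, K gives O(not freeze_account).
The contrapositive of premise 7 (O(not register_affidavit -> freeze_account)) is O(not freeze_account -> register_affidavit), and O(not freeze_account) is already established, so O(register_affidavit).
Premise 9 is O(inspect_protocol -> not register_affidavit); contrapositively O(register_affidavit -> not inspect_protocol). Since O(register_affidavit) holds, K gives O(not inspect_protocol).
The contrapositive of premise 8 (O(not issue_refund -> inspect_protocol)) is O(not inspect_protocol -> issue_refund), and O(not inspect_protocol) is already established, so O(issue_refund).
Premise 3 is O(inform_directive -> not issue_refund); contrapositively O(issue_refund -> not inform_directive). Since O(issue_refund) holds, K gives O(not inform_directive).
Premise 10 is O(not inform_directive -> not seal_disclosure); since O(not inform_directive), deontic closure gives O(not seal_disclosure).
Premises 1, 5, 6, 12 do not contribute to this derivation.
So O(not seal_disclosure) follows.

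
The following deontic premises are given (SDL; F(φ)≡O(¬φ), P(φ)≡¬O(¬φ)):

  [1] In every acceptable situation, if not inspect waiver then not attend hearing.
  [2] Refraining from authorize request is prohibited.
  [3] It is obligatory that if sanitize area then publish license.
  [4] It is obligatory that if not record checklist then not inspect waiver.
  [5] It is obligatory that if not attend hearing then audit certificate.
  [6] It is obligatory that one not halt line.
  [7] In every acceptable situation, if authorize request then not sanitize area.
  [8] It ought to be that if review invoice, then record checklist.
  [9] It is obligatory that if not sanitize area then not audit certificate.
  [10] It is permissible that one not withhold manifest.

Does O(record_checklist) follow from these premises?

Premise 2, F(¬authorize_request), is equivalent to O(authorize_request).
Premise 7 is O(authorize_request → ¬sanitize_area); since O(authorize_request), deontic closure gives O(¬sanitize_area).
Applying K to premise 9 (O(¬sanitize_area → ¬audit_certificate)) and O(¬sanitize_area) yields O(¬audit_certificate).
Premise 5, O(¬attend_hearing → audit_certificate), contraposes to O(¬audit_certificate → attend_hearing); with O(¬audit_certificate) we get O(attend_hearing).
Premise 1 is O(¬inspect_waiver → ¬attend_hearing); contrapositively O(attend_hearing → inspect_waiver). Since O(attend_hearing) holds, K gives O(inspect_waiver).
Premise 4 is O(¬record_checklist → ¬inspect_waiver); contrapositively O(inspect_waiver → record_checklist). Since O(inspect_waiver) holds, K gives O(record_checklist).
Premises 3, 6, 8, 10 do not contribute to this derivation.
So O(record_checklist) follows.

Yes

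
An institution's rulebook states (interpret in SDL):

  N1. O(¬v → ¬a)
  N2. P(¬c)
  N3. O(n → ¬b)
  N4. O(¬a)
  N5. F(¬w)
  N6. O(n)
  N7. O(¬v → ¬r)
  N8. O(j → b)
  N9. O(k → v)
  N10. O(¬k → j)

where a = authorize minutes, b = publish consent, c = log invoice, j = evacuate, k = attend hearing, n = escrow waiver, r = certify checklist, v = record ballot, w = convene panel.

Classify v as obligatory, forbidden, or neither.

Obligatory

Premise 6 states O(n) outright.
Premise 3 is O(n → ¬b); since O(n), deontic closure gives O(¬b).
The contrapositive of premise 8 (O(j → b)) is O(¬b → ¬j), and O(¬b) is already established, so O(¬j).
The contrapositive of premise 10 (O(¬k → j)) is O(¬j → k), and O(¬j) is already established, so O(k).
With premise 9, O(k → v), the K-axiom yields O(v).
Premises 1, 2, 4, 5, 7 do not contribute to this derivation.
Hence v is obligatory.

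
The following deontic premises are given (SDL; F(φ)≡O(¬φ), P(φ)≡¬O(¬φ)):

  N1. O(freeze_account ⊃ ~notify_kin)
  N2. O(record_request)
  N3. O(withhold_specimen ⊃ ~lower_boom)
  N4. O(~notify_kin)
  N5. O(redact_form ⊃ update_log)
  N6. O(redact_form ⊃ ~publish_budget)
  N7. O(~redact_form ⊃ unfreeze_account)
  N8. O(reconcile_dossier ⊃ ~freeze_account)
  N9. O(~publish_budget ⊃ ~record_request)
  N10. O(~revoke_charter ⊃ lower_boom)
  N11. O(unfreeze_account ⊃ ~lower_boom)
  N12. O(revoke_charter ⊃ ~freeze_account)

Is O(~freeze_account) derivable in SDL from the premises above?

Premise 2 states O(record_request) outright.
The contrapositive of premise 9 (O(~publish_budget ⊃ ~record_request)) is O(record_request ⊃ publish_budget), and O(record_request) is already established, so O(publish_budget).
Premise 6, O(redact_form ⊃ ~publish_budget), contraposes to O(publish_budget ⊃ ~redact_form); with O(publish_budget) we get O(~redact_form).
From O(~redact_form) and premise 7, O(~redact_form ⊃ unfreeze_account), we obtain O(unfreeze_account).
Applying K to premise 11 (O(unfreeze_account ⊃ ~lower_boom)) and O(unfreeze_account) yields O(~lower_boom).
Premise 10, O(~revoke_charter ⊃ lower_boom), contraposes to O(~lower_boom ⊃ revoke_charter); with O(~lower_boom) we get O(revoke_charter).
From O(revoke_charter) and premise 12, O(revoke_charter ⊃ ~freeze_account), we obtain O(~freeze_account).
Premises 1, 3, 4, 5, 8 do not contribute to this derivation.
So O(~freeze_account) follows.

Yes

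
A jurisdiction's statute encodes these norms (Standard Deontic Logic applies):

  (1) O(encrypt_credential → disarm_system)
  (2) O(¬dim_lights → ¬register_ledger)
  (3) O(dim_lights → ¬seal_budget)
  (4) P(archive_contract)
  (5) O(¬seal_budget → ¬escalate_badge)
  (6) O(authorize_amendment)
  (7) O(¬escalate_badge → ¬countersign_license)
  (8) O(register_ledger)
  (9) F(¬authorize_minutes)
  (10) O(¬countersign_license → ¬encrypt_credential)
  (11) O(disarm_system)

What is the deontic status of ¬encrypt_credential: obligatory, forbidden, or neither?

Obligatory

Premise 8 states O(register_ledger) outright.
The contrapositive of premise 2 (O(¬dim_lights → ¬register_ledger)) is O(register_ledger → dim_lights), and O(register_ledger) is already established, so O(dim_lights).
From O(dim_lights) and premise 3, O(dim_lights → ¬seal_budget), we obtain O(¬seal_budget).
Premise 5 is O(¬seal_budget → ¬escalate_badge); since O(¬seal_budget), deontic closure gives O(¬escalate_badge).
With premise 7, O(¬escalate_badge → ¬countersign_license), the K-axiom yields O(¬countersign_license).
Premise 10 is O(¬countersign_license → ¬encrypt_credential); since O(¬countersign_license), deontic closure gives O(¬encrypt_credential).
Premises 1, 4, 6, 9, 11 do not contribute to this derivation.
Hence ¬encrypt_credential is obligatory.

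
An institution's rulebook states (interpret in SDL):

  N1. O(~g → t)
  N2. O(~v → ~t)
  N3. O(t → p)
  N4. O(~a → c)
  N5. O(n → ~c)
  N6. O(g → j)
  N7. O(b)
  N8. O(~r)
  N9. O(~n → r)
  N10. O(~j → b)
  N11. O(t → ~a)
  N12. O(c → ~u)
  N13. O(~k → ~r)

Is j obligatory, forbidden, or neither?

From premise 8 we have O(~r).
Premise 9, O(~n → r), contraposes to O(~r → n); with O(~r) we get O(n).
With premise 5, O(n → ~c), the K-axiom yields O(~c).
Premise 4 is O(~a → c); contrapositively O(~c → a). Since O(~c) holds, K gives O(a).
Premise 11, O(t → ~a), contraposes to O(a → ~t); with O(a) we get O(~t).
Premise 1, O(~g → t), contraposes to O(~t → g); with O(~t) we get O(g).
Applying K to premise 6 (O(g → j)) and O(g) yields O(j).
Premises 2, 3, 7, 10, 12, 13 do not contribute to this derivation.
Hence j is obligatory.

Obligatory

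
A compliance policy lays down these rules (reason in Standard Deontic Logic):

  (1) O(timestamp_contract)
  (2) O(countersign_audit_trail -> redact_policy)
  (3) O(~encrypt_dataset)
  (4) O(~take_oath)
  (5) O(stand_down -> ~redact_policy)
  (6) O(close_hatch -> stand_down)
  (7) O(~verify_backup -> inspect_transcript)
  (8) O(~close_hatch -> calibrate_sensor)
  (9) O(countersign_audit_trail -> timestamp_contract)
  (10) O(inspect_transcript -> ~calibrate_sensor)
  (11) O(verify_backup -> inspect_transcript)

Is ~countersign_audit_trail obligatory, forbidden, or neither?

Obligatory

By case analysis on verify_backup: premise 11 gives O(verify_backup -> inspect_transcript) and premise 7 gives O(~verify_backup -> inspect_transcript), so O(inspect_transcript) either way.
With premise 10, O(inspect_transcript -> ~calibrate_sensor), the K-axiom yields O(~calibrate_sensor).
Premise 8, O(~close_hatch -> calibrate_sensor), contraposes to O(~calibrate_sensor -> close_hatch); with O(~calibrate_sensor) we get O(close_hatch).
With premise 6, O(close_hatch -> stand_down), the K-axiom yields O(stand_down).
With premise 5, O(stand_down -> ~redact_policy), the K-axiom yields O(~redact_policy).
Premise 2, O(countersign_audit_trail -> redact_policy), contraposes to O(~redact_policy -> ~countersign_audit_trail); with O(~redact_policy) we get O(~countersign_audit_trail).
Premises 1, 3, 4, 9 do not contribute to this derivation.
Hence ~countersign_audit_trail is obligatory.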